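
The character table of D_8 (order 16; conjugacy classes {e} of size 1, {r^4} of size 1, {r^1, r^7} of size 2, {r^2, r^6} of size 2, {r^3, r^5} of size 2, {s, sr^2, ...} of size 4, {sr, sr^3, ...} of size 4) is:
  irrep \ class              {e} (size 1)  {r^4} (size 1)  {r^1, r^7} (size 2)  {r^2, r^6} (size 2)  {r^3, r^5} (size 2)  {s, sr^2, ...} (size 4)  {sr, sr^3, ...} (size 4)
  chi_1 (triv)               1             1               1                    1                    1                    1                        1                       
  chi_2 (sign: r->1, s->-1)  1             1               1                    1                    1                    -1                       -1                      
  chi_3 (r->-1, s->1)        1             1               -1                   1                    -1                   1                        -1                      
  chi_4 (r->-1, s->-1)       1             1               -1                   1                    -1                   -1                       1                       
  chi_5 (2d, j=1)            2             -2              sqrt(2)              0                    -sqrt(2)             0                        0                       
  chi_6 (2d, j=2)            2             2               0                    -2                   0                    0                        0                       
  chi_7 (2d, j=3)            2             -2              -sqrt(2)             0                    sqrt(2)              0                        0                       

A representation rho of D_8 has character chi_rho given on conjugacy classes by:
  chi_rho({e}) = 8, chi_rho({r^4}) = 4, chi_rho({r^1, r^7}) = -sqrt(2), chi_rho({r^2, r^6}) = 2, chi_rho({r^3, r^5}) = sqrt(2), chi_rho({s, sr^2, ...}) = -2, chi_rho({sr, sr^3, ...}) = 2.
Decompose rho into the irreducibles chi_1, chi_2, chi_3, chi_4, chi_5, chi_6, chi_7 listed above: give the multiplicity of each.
Multiplicities: chi_1: 1, chi_2: 1, chi_3: 0, chi_4: 2, chi_5: 0, chi_6: 1, chi_7: 1.

Argument: Use <chi_rho, chi> = (1/|G|) sum_C |C| * chi_rho(C) * conj(chi(C)) with |G| = 16 for each irreducible chi in the table:
  <chi_rho, chi_1> = (1/16)[1*(8)*conj(1) + 1*(4)*conj(1) + 2*(-sqrt(2))*conj(1) + 2*(2)*conj(1) + 2*(sqrt(2))*conj(1) + 4*(-2)*conj(1) + 4*(2)*conj(1)]
      = (1/16)[(8) + (4) + (-2*sqrt(2)) + (4) + (2*sqrt(2)) + (-8) + (8)] = 16/16 = 1
  <chi_rho, chi_2> = (1/16)[1*(8)*conj(1) + 1*(4)*conj(1) + 2*(-sqrt(2))*conj(1) + 2*(2)*conj(1) + 2*(sqrt(2))*conj(1) + 4*(-2)*conj(-1) + 4*(2)*conj(-1)]
      = (1/16)[(8) + (4) + (-2*sqrt(2)) + (4) + (2*sqrt(2)) + (8) + (-8)] = 16/16 = 1
  <chi_rho, chi_3> = (1/16)[1*(8)*conj(1) + 1*(4)*conj(1) + 2*(-sqrt(2))*conj(-1) + 2*(2)*conj(1) + 2*(sqrt(2))*conj(-1) + 4*(-2)*conj(1) + 4*(2)*conj(-1)]
      = (1/16)[(8) + (4) + (2*sqrt(2)) + (4) + (-2*sqrt(2)) + (-8) + (-8)] = 0/16 = 0
  <chi_rho, chi_4> = (1/16)[1*(8)*conj(1) + 1*(4)*conj(1) + 2*(-sqrt(2))*conj(-1) + 2*(2)*conj(1) + 2*(sqrt(2))*conj(-1) + 4*(-2)*conj(-1) + 4*(2)*conj(1)]
      = (1/16)[(8) + (4) + (2*sqrt(2)) + (4) + (-2*sqrt(2)) + (8) + (8)] = 32/16 = 2
  <chi_rho, chi_5> = (1/16)[1*(8)*conj(2) + 1*(4)*conj(-2) + 2*(-sqrt(2))*conj(sqrt(2)) + 2*(2)*conj(0) + 2*(sqrt(2))*conj(-sqrt(2)) + 4*(-2)*conj(0) + 4*(2)*conj(0)]
      = (1/16)[(16) + (-8) + (-4) + (0) + (-4) + (0) + (0)] = 0/16 = 0
  <chi_rho, chi_6> = (1/16)[1*(8)*conj(2) + 1*(4)*conj(2) + 2*(-sqrt(2))*conj(0) + 2*(2)*conj(-2) + 2*(sqrt(2))*conj(0) + 4*(-2)*conj(0) + 4*(2)*conj(0)]
      = (1/16)[(16) + (8) + (0) + (-8) + (0) + (0) + (0)] = 16/16 = 1
  <chi_rho, chi_7> = (1/16)[1*(8)*conj(2) + 1*(4)*conj(-2) + 2*(-sqrt(2))*conj(-sqrt(2)) + 2*(2)*conj(0) + 2*(sqrt(2))*conj(sqrt(2)) + 4*(-2)*conj(0) + 4*(2)*conj(0)]
      = (1/16)[(16) + (-8) + (4) + (0) + (4) + (0) + (0)] = 16/16 = 1
Dimension check: dim(rho) = sum (mult * dim) = 1*1 + 1*1 + 0*1 + 2*1 + 0*2 + 1*2 + 1*2 = 8 = chi_rho(e) = 8.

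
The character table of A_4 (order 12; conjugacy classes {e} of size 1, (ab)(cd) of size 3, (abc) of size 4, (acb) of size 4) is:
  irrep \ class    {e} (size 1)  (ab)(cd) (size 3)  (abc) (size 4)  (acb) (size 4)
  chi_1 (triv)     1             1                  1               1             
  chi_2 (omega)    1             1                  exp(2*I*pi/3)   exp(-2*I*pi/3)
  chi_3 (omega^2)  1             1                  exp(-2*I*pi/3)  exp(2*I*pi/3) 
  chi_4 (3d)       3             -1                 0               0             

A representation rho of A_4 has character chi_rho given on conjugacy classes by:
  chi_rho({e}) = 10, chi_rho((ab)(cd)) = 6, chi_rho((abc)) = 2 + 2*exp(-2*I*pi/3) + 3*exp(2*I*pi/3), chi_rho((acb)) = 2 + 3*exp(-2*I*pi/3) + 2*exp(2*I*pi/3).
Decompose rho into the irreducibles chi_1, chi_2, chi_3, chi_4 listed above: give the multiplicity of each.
Multiplicities: chi_1: 2, chi_2: 3, chi_3: 2, chi_4: 1.

Details: Use <chi_rho, chi> = (1/|G|) sum_C |C| * chi_rho(C) * conj(chi(C)) with |G| = 12 for each irreducible chi in the table:
  <chi_rho, chi_1> = (1/12)[1*(10)*conj(1) + 3*(6)*conj(1) + 4*(2 + 2*exp(-2*I*pi/3) + 3*exp(2*I*pi/3))*conj(1) + 4*(2 + 3*exp(-2*I*pi/3) + 2*exp(2*I*pi/3))*conj(1)]
      = (1/12)[(10) + (18) + (8 + 8*exp(-2*I*pi/3) + 12*exp(2*I*pi/3)) + (8 + 12*exp(-2*I*pi/3) + 8*exp(2*I*pi/3))] = 24/12 = 2
  <chi_rho, chi_2> = (1/12)[1*(10)*conj(1) + 3*(6)*conj(1) + 4*(2 + 2*exp(-2*I*pi/3) + 3*exp(2*I*pi/3))*conj(exp(2*I*pi/3)) + 4*(2 + 3*exp(-2*I*pi/3) + 2*exp(2*I*pi/3))*conj(exp(-2*I*pi/3))]
      = (1/12)[(10) + (18) + (4) + (4)] = 36/12 = 3
  <chi_rho, chi_3> = (1/12)[1*(10)*conj(1) + 3*(6)*conj(1) + 4*(2 + 2*exp(-2*I*pi/3) + 3*exp(2*I*pi/3))*conj(exp(-2*I*pi/3)) + 4*(2 + 3*exp(-2*I*pi/3) + 2*exp(2*I*pi/3))*conj(exp(2*I*pi/3))]
      = (1/12)[(10) + (18) + (8 + 12*exp(-2*I*pi/3) + 8*exp(2*I*pi/3)) + (8 + 8*exp(-2*I*pi/3) + 12*exp(2*I*pi/3))] = 24/12 = 2
  <chi_rho, chi_4> = (1/12)[1*(10)*conj(3) + 3*(6)*conj(-1) + 4*(2 + 2*exp(-2*I*pi/3) + 3*exp(2*I*pi/3))*conj(0) + 4*(2 + 3*exp(-2*I*pi/3) + 2*exp(2*I*pi/3))*conj(0)]
      = (1/12)[(30) + (-18) + (0) + (0)] = 12/12 = 1
(Exp terms are combined using exp(i*s)*conj(exp(i*t)) = exp(i*(s-t)), and sums of them are collapsed using the identity that for every m > 1 the m distinct m-th roots of unity sum to 0, e.g. 1 + exp(2*I*pi/3) + exp(-2*I*pi/3) = 0.)
Dimension check: dim(rho) = sum (mult * dim) = 2*1 + 3*1 + 2*1 + 1*3 = 10 = chi_rho(e) = 10.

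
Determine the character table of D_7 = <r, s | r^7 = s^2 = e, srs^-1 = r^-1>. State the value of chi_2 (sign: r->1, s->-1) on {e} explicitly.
Conjugacy classes: {e} of size 1, {r^1, r^6} of size 2, {r^2, r^5} of size 2, {r^3, r^4} of size 2, {s, sr, ..., sr^6} of size 7.
Character table:
  irrep \ class              {e} (size 1)  {r^1, r^6} (size 2)  {r^2, r^5} (size 2)  {r^3, r^4} (size 2)  {s, sr, ..., sr^6} (size 7)
  chi_1 (triv)               1             1                    1                    1                    1                          
  chi_2 (sign: r->1, s->-1)  1             1                    1                    1                    -1                         
  chi_3 (2d, j=1)            2             2*cos(2*pi/7)        -2*cos(3*pi/7)       -2*cos(pi/7)         0                          
  chi_4 (2d, j=2)            2             -2*cos(3*pi/7)       -2*cos(pi/7)         2*cos(2*pi/7)        0                          
  chi_5 (2d, j=3)            2             -2*cos(pi/7)         2*cos(2*pi/7)        -2*cos(3*pi/7)       0                          

Spot check: chi_2 (sign: r->1, s->-1) on {e} = 1.

Solution. D_7 has order 2*7 = 14 with 5 conjugacy classes, hence 5 irreducibles. Sum of squared dims 1 + 1 + 4 + 4 + 4 = 14 = |G|. Linear characters come from the abelianisation; the 2-dimensional irreps have character r^k -> 2*cos(2*pi*j*k/7), reflections -> 0.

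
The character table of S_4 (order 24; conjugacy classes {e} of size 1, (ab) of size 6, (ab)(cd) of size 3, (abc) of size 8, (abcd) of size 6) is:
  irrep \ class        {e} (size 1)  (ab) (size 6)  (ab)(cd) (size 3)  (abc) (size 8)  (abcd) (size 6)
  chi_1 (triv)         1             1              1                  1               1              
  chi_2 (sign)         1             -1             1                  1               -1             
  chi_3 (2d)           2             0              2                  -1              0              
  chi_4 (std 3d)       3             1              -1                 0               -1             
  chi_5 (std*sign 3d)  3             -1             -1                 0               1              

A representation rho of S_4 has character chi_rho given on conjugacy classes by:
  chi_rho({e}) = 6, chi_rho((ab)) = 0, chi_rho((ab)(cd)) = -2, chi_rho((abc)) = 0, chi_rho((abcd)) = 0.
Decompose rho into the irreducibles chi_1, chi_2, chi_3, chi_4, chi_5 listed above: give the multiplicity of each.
Multiplicities: chi_1: 0, chi_2: 0, chi_3: 0, chi_4: 1, chi_5: 1.

Reasoning: Use <chi_rho, chi> = (1/|G|) sum_C |C| * chi_rho(C) * conj(chi(C)) with |G| = 24 for each irreducible chi in the table:
  <chi_rho, chi_1> = (1/24)[1*(6)*conj(1) + 6*(0)*conj(1) + 3*(-2)*conj(1) + 8*(0)*conj(1) + 6*(0)*conj(1)]
      = (1/24)[(6) + (0) + (-6) + (0) + (0)] = 0/24 = 0
  <chi_rho, chi_2> = (1/24)[1*(6)*conj(1) + 6*(0)*conj(-1) + 3*(-2)*conj(1) + 8*(0)*conj(1) + 6*(0)*conj(-1)]
      = (1/24)[(6) + (0) + (-6) + (0) + (0)] = 0/24 = 0
  <chi_rho, chi_3> = (1/24)[1*(6)*conj(2) + 6*(0)*conj(0) + 3*(-2)*conj(2) + 8*(0)*conj(-1) + 6*(0)*conj(0)]
      = (1/24)[(12) + (0) + (-12) + (0) + (0)] = 0/24 = 0
  <chi_rho, chi_4> = (1/24)[1*(6)*conj(3) + 6*(0)*conj(1) + 3*(-2)*conj(-1) + 8*(0)*conj(0) + 6*(0)*conj(-1)]
      = (1/24)[(18) + (0) + (6) + (0) + (0)] = 24/24 = 1
  <chi_rho, chi_5> = (1/24)[1*(6)*conj(3) + 6*(0)*conj(-1) + 3*(-2)*conj(-1) + 8*(0)*conj(0) + 6*(0)*conj(1)]
      = (1/24)[(18) + (0) + (6) + (0) + (0)] = 24/24 = 1
Dimension check: dim(rho) = sum (mult * dim) = 0*1 + 0*1 + 0*2 + 1*3 + 1*3 = 6 = chi_rho(e) = 6.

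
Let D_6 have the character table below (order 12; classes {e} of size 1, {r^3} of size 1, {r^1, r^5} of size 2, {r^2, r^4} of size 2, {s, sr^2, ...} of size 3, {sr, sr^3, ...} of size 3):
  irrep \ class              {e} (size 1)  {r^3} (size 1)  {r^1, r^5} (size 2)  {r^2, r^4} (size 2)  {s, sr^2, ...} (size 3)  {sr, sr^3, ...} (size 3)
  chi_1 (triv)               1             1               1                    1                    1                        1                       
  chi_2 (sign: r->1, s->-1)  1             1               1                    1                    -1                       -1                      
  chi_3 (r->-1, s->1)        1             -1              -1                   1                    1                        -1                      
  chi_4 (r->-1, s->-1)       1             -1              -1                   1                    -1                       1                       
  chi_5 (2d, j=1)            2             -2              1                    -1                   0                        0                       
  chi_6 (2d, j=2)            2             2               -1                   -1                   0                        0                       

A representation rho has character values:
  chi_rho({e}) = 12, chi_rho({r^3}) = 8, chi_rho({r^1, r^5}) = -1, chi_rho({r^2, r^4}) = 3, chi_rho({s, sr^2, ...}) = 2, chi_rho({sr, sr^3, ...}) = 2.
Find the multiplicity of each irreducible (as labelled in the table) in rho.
Multiplicities: chi_1: 3, chi_2: 1, chi_3: 1, chi_4: 1, chi_5: 0, chi_6: 3.

Justification: Use <chi_rho, chi> = (1/|G|) sum_C |C| * chi_rho(C) * conj(chi(C)) with |G| = 12 for each irreducible chi in the table:
  <chi_rho, chi_1> = (1/12)[1*(12)*conj(1) + 1*(8)*conj(1) + 2*(-1)*conj(1) + 2*(3)*conj(1) + 3*(2)*conj(1) + 3*(2)*conj(1)]
      = (1/12)[(12) + (8) + (-2) + (6) + (6) + (6)] = 36/12 = 3
  <chi_rho, chi_2> = (1/12)[1*(12)*conj(1) + 1*(8)*conj(1) + 2*(-1)*conj(1) + 2*(3)*conj(1) + 3*(2)*conj(-1) + 3*(2)*conj(-1)]
      = (1/12)[(12) + (8) + (-2) + (6) + (-6) + (-6)] = 12/12 = 1
  <chi_rho, chi_3> = (1/12)[1*(12)*conj(1) + 1*(8)*conj(-1) + 2*(-1)*conj(-1) + 2*(3)*conj(1) + 3*(2)*conj(1) + 3*(2)*conj(-1)]
      = (1/12)[(12) + (-8) + (2) + (6) + (6) + (-6)] = 12/12 = 1
  <chi_rho, chi_4> = (1/12)[1*(12)*conj(1) + 1*(8)*conj(-1) + 2*(-1)*conj(-1) + 2*(3)*conj(1) + 3*(2)*conj(-1) + 3*(2)*conj(1)]
      = (1/12)[(12) + (-8) + (2) + (6) + (-6) + (6)] = 12/12 = 1
  <chi_rho, chi_5> = (1/12)[1*(12)*conj(2) + 1*(8)*conj(-2) + 2*(-1)*conj(1) + 2*(3)*conj(-1) + 3*(2)*conj(0) + 3*(2)*conj(0)]
      = (1/12)[(24) + (-16) + (-2) + (-6) + (0) + (0)] = 0/12 = 0
  <chi_rho, chi_6> = (1/12)[1*(12)*conj(2) + 1*(8)*conj(2) + 2*(-1)*conj(-1) + 2*(3)*conj(-1) + 3*(2)*conj(0) + 3*(2)*conj(0)]
      = (1/12)[(24) + (16) + (2) + (-6) + (0) + (0)] = 36/12 = 3
Dimension check: dim(rho) = sum (mult * dim) = 3*1 + 1*1 + 1*1 + 1*1 + 0*2 + 3*2 = 12 = chi_rho(e) = 12.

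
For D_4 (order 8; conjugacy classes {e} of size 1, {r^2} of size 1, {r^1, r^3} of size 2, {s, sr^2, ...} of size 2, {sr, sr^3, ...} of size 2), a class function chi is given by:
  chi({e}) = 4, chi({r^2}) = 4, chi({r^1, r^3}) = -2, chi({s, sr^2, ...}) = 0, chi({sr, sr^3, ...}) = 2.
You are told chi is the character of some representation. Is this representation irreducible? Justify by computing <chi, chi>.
Not irreducible (reducible): <chi, chi> = 6 > 1.

Proof sketch: <chi, chi> = (1/|G|) sum_C |C| * |chi(C)|^2 = (1/8)[1*|4|^2 + 1*|4|^2 + 2*|-2|^2 + 2*|0|^2 + 2*|2|^2]
  = (1/8)[(16) + (16) + (8) + (0) + (8)] = 48/8 = 6.
A character is irreducible iff <chi, chi> = 1, so this representation is reducible.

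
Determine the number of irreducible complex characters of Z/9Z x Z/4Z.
36

Details: The number of irreducible complex representations of a finite group equals its number of conjugacy classes. Z/9Z x Z/4Z is abelian of order 36, so every element is its own conjugacy class: 36 classes, so Z/9Z x Z/4Z (order 36) has exactly 36 irreducible complex representations.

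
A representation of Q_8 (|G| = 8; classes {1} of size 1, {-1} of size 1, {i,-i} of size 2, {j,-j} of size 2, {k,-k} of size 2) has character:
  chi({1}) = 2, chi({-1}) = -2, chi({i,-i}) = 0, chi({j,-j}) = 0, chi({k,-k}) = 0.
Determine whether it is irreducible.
Irreducible: <chi, chi> = 1.

Argument: <chi, chi> = (1/|G|) sum_C |C| * |chi(C)|^2 = (1/8)[1*|2|^2 + 1*|-2|^2 + 2*|0|^2 + 2*|0|^2 + 2*|0|^2]
  = (1/8)[(4) + (4) + (0) + (0) + (0)] = 8/8 = 1.
A character is irreducible iff <chi, chi> = 1, so this representation is irreducible.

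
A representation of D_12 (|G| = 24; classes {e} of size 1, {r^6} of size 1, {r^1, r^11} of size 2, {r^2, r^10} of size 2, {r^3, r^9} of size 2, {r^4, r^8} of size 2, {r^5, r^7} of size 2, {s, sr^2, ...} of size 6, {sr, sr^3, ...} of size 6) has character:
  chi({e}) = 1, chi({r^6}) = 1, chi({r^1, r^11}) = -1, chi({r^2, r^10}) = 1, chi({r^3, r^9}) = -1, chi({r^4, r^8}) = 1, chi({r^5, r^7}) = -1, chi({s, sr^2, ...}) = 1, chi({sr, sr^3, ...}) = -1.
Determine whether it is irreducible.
Irreducible: <chi, chi> = 1.

Reasoning: <chi, chi> = (1/|G|) sum_C |C| * |chi(C)|^2 = (1/24)[1*|1|^2 + 1*|1|^2 + 2*|-1|^2 + 2*|1|^2 + 2*|-1|^2 + 2*|1|^2 + 2*|-1|^2 + 6*|1|^2 + 6*|-1|^2]
  = (1/24)[(1) + (1) + (2) + (2) + (2) + (2) + (2) + (6) + (6)] = 24/24 = 1.
A character is irreducible iff <chi, chi> = 1, so this representation is irreducible.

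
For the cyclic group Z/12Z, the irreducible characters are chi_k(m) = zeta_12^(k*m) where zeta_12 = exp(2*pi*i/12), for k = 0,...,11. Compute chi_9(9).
chi_9(9) = zeta_12^81 = -I

Details: chi_9(9) = zeta_12^(9*9) = zeta_12^81. Since zeta_12^12 = 1, this equals zeta_12^9 = exp(2*pi*i*9/12) = -I.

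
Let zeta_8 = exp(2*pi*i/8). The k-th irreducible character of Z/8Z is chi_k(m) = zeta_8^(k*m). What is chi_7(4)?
chi_7(4) = zeta_8^28 = -1

Details: chi_7(4) = zeta_8^(7*4) = zeta_8^28. Since zeta_8^8 = 1, this equals zeta_8^4 = exp(2*pi*i*4/8) = -1.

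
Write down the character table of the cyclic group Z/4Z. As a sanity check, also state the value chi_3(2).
Character table of Z/4Z (irreps indexed chi_0,...,chi_3 with chi_k(m) = zeta_4^(k*m), zeta_4 = exp(2*pi*i/4)):
  irrep \ class  {0} (size 1)  {1} (size 1)  {2} (size 1)  {3} (size 1)
  chi_0          1             1             1             1           
  chi_1          1             I             -1            -I          
  chi_2          1             -1            1             -1          
  chi_3          1             -I            -1            I           

Spot check: chi_3(2) = zeta_4^(3*2) = zeta_4^6 = -1.

Why: Z/4Z is abelian, so all 4 irreducible complex representations are 1-dimensional. They are given by chi_k(m) = zeta_4^(k*m) for k = 0,...,3. Row orthogonality: sum_m chi_k(m) conj(chi_l(m)) = 4 * [k = l].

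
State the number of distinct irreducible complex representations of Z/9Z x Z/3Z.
27

Proof sketch: The number of irreducible complex representations of a finite group equals its number of conjugacy classes. Z/9Z x Z/3Z is abelian of order 27, so every element is its own conjugacy class: 27 classes, so Z/9Z x Z/3Z (order 27) has exactly 27 irreducible complex representations.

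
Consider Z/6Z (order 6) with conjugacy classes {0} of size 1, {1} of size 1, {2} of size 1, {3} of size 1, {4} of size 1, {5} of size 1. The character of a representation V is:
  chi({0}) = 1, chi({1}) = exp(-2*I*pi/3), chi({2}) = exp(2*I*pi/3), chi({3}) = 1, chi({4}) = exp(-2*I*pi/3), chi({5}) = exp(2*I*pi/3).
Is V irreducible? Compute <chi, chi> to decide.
Irreducible: <chi, chi> = 1.

Working: <chi, chi> = (1/|G|) sum_C |C| * |chi(C)|^2 = (1/6)[1*|1|^2 + 1*|exp(-2*I*pi/3)|^2 + 1*|exp(2*I*pi/3)|^2 + 1*|1|^2 + 1*|exp(-2*I*pi/3)|^2 + 1*|exp(2*I*pi/3)|^2]
  = (1/6)[(1) + (1) + (1) + (1) + (1) + (1)] = 6/6 = 1.
(Exp terms are combined using exp(i*s)*conj(exp(i*t)) = exp(i*(s-t)), and sums of them are collapsed using the identity that for every m > 1 the m distinct m-th roots of unity sum to 0, e.g. 1 + exp(2*I*pi/3) + exp(-2*I*pi/3) = 0.)
A character is irreducible iff <chi, chi> = 1, so this representation is irreducible.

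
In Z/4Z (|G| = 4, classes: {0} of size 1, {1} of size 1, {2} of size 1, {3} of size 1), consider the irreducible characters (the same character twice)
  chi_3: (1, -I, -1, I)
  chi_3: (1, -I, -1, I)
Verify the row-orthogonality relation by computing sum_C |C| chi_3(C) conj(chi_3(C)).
Sum = 4 = |G| = 4; so <chi_3, chi_3> = 1 (norm-1 confirms irreducibility).

Derivation: Compute term by term over conjugacy classes (|C| * chi_3(C) * conj(chi_3(C))):
  1*(1)*conj(1) + 1*(-I)*conj(-I) + 1*(-1)*conj(-1) + 1*(I)*conj(I)
  = (1) + (1) + (1) + (1)
  = 4.
(Exp terms are combined using exp(i*s)*conj(exp(i*t)) = exp(i*(s-t)), and sums of them are collapsed using the identity that for every m > 1 the m distinct m-th roots of unity sum to 0, e.g. 1 + exp(2*I*pi/3) + exp(-2*I*pi/3) = 0.)
Dividing by |G| = 4 gives 4/4 = 1, matching the row-orthogonality relation <chi_3, chi_3> = [chi_3 = chi_3].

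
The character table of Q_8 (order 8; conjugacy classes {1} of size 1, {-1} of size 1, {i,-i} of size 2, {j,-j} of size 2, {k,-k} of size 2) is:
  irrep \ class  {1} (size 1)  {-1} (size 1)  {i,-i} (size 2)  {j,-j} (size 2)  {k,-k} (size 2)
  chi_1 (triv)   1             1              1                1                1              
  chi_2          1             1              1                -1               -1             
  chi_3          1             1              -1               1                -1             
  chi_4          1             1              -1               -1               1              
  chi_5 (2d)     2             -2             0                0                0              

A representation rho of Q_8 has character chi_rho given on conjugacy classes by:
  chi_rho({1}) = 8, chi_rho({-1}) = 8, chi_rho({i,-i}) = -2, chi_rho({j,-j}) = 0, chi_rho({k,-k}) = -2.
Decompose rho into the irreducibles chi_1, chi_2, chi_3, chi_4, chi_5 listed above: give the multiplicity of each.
Multiplicities: chi_1: 1, chi_2: 2, chi_3: 3, chi_4: 2, chi_5: 0.

Solution. Use <chi_rho, chi> = (1/|G|) sum_C |C| * chi_rho(C) * conj(chi(C)) with |G| = 8 for each irreducible chi in the table:
  <chi_rho, chi_1> = (1/8)[1*(8)*conj(1) + 1*(8)*conj(1) + 2*(-2)*conj(1) + 2*(0)*conj(1) + 2*(-2)*conj(1)]
      = (1/8)[(8) + (8) + (-4) + (0) + (-4)] = 8/8 = 1
  <chi_rho, chi_2> = (1/8)[1*(8)*conj(1) + 1*(8)*conj(1) + 2*(-2)*conj(1) + 2*(0)*conj(-1) + 2*(-2)*conj(-1)]
      = (1/8)[(8) + (8) + (-4) + (0) + (4)] = 16/8 = 2
  <chi_rho, chi_3> = (1/8)[1*(8)*conj(1) + 1*(8)*conj(1) + 2*(-2)*conj(-1) + 2*(0)*conj(1) + 2*(-2)*conj(-1)]
      = (1/8)[(8) + (8) + (4) + (0) + (4)] = 24/8 = 3
  <chi_rho, chi_4> = (1/8)[1*(8)*conj(1) + 1*(8)*conj(1) + 2*(-2)*conj(-1) + 2*(0)*conj(-1) + 2*(-2)*conj(1)]
      = (1/8)[(8) + (8) + (4) + (0) + (-4)] = 16/8 = 2
  <chi_rho, chi_5> = (1/8)[1*(8)*conj(2) + 1*(8)*conj(-2) + 2*(-2)*conj(0) + 2*(0)*conj(0) + 2*(-2)*conj(0)]
      = (1/8)[(16) + (-16) + (0) + (0) + (0)] = 0/8 = 0
Dimension check: dim(rho) = sum (mult * dim) = 1*1 + 2*1 + 3*1 + 2*1 + 0*2 = 8 = chi_rho(e) = 8.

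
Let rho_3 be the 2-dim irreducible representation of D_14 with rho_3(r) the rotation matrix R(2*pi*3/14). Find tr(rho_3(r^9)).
chi_{rho_3}(r^9) = 2*cos(2*pi*3*9/14) = 2*cos(pi/7)

Derivation: rho_3(r^9) is rotation by angle 2*pi*3*9/14, whose trace is 2*cos(2*pi*3*9/14) = 2*cos(pi/7).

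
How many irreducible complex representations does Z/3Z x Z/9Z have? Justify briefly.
27

Reasoning: The number of irreducible complex representations of a finite group equals its number of conjugacy classes. Z/3Z x Z/9Z is abelian of order 27, so every element is its own conjugacy class: 27 classes, so Z/3Z x Z/9Z (order 27) has exactly 27 irreducible complex representations.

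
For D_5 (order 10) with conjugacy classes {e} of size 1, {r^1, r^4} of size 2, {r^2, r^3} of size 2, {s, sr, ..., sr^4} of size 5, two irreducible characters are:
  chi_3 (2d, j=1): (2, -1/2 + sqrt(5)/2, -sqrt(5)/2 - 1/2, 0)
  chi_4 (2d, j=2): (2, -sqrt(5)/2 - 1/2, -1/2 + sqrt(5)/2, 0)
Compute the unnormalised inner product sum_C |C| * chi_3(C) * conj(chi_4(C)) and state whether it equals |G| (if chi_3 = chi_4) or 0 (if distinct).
Sum = 0; so <chi_3, chi_4> = 0 (distinct irreducibles are orthogonal).

Derivation: Compute term by term over conjugacy classes (|C| * chi_3(C) * conj(chi_4(C))):
  1*(2)*conj(2) + 2*(-1/2 + sqrt(5)/2)*conj(-sqrt(5)/2 - 1/2) + 2*(-sqrt(5)/2 - 1/2)*conj(-1/2 + sqrt(5)/2) + 5*(0)*conj(0)
  = (4) + (-2) + (-2) + (0)
  = 0.
Dividing by |G| = 10 gives 0/10 = 0, matching the row-orthogonality relation <chi_3, chi_4> = [chi_3 = chi_4].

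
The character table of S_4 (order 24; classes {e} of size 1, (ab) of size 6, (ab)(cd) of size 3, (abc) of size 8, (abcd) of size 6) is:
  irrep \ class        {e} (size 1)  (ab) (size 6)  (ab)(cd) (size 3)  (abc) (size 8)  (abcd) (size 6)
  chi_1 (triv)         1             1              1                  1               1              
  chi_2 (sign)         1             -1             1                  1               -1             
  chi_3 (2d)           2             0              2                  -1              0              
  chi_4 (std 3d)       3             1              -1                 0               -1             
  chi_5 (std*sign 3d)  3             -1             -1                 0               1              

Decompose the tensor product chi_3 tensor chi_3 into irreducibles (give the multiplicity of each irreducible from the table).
chi_3 tensor chi_3 = chi_1 + chi_2 + chi_3 (all other irreducibles have multiplicity 0).

Derivation: The character of a tensor product is the pointwise product (chi_3 * chi_3)(C) = chi_3(C) * chi_3(C):
  {e}: (2)*(2), (ab): (0)*(0), (ab)(cd): (2)*(2), (abc): (-1)*(-1), (abcd): (0)*(0)
so (chi_3 * chi_3) takes values
  {e} -> 4, (ab) -> 0, (ab)(cd) -> 4, (abc) -> 1, (abcd) -> 0.
Now take the inner product of this character with each irreducible chi from the table, <chi_3*chi_3, chi> = (1/24) sum_C |C| (chi_3*chi_3)(C) conj(chi(C)):
  <chi_3*chi_3, chi_1> = (1/24)[1*(4)*conj(1) + 6*(0)*conj(1) + 3*(4)*conj(1) + 8*(1)*conj(1) + 6*(0)*conj(1)]
      = (1/24)[(4) + (0) + (12) + (8) + (0)] = 24/24 = 1
  <chi_3*chi_3, chi_2> = (1/24)[1*(4)*conj(1) + 6*(0)*conj(-1) + 3*(4)*conj(1) + 8*(1)*conj(1) + 6*(0)*conj(-1)]
      = (1/24)[(4) + (0) + (12) + (8) + (0)] = 24/24 = 1
  <chi_3*chi_3, chi_3> = (1/24)[1*(4)*conj(2) + 6*(0)*conj(0) + 3*(4)*conj(2) + 8*(1)*conj(-1) + 6*(0)*conj(0)]
      = (1/24)[(8) + (0) + (24) + (-8) + (0)] = 24/24 = 1
  <chi_3*chi_3, chi_4> = (1/24)[1*(4)*conj(3) + 6*(0)*conj(1) + 3*(4)*conj(-1) + 8*(1)*conj(0) + 6*(0)*conj(-1)]
      = (1/24)[(12) + (0) + (-12) + (0) + (0)] = 0/24 = 0
  <chi_3*chi_3, chi_5> = (1/24)[1*(4)*conj(3) + 6*(0)*conj(-1) + 3*(4)*conj(-1) + 8*(1)*conj(0) + 6*(0)*conj(1)]
      = (1/24)[(12) + (0) + (-12) + (0) + (0)] = 0/24 = 0
Hence the multiplicities are chi_1: 1, chi_2: 1, chi_3: 1. Dimension check: dim(chi_3)*dim(chi_3) = 2*2 = 4 and sum (mult * dim) = 1*1 + 1*1 + 1*2 = 4.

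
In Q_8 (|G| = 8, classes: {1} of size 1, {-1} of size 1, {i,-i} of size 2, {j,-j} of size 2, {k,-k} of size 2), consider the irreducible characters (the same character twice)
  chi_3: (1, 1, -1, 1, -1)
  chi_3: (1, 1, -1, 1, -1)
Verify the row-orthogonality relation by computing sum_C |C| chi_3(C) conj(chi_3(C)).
Sum = 8 = |G| = 8; so <chi_3, chi_3> = 1 (norm-1 confirms irreducibility).

Explanation: Compute term by term over conjugacy classes (|C| * chi_3(C) * conj(chi_3(C))):
  1*(1)*conj(1) + 1*(1)*conj(1) + 2*(-1)*conj(-1) + 2*(1)*conj(1) + 2*(-1)*conj(-1)
  = (1) + (1) + (2) + (2) + (2)
  = 8.
Dividing by |G| = 8 gives 8/8 = 1, matching the row-orthogonality relation <chi_3, chi_3> = [chi_3 = chi_3].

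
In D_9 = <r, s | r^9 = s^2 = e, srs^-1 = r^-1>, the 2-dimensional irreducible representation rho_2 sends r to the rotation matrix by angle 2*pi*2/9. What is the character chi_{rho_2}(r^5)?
chi_{rho_2}(r^5) = 2*cos(2*pi*2*5/9) = 2*cos(20*pi/9)

Details: rho_2(r^5) is rotation by angle 2*pi*2*5/9, whose trace is 2*cos(2*pi*2*5/9) = 2*cos(20*pi/9).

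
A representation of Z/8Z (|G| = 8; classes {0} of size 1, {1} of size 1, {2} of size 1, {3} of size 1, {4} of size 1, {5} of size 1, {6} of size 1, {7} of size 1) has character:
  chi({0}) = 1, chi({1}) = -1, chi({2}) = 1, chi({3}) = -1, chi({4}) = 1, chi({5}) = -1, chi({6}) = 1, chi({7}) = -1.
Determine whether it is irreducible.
Irreducible: <chi, chi> = 1.

Working: <chi, chi> = (1/|G|) sum_C |C| * |chi(C)|^2 = (1/8)[1*|1|^2 + 1*|-1|^2 + 1*|1|^2 + 1*|-1|^2 + 1*|1|^2 + 1*|-1|^2 + 1*|1|^2 + 1*|-1|^2]
  = (1/8)[(1) + (1) + (1) + (1) + (1) + (1) + (1) + (1)] = 8/8 = 1.
(Exp terms are combined using exp(i*s)*conj(exp(i*t)) = exp(i*(s-t)), and sums of them are collapsed using the identity that for every m > 1 the m distinct m-th roots of unity sum to 0, e.g. 1 + exp(2*I*pi/3) + exp(-2*I*pi/3) = 0.)
A character is irreducible iff <chi, chi> = 1, so this representation is irreducible.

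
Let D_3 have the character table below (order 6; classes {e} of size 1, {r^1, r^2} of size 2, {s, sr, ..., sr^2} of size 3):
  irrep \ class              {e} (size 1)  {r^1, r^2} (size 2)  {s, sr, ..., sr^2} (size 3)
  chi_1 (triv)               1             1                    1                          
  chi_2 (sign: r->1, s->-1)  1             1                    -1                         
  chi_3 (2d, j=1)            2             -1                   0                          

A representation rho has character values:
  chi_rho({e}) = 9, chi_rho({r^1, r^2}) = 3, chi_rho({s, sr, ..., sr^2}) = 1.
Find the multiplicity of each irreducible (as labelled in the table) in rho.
Multiplicities: chi_1: 3, chi_2: 2, chi_3: 2.

Justification: Use <chi_rho, chi> = (1/|G|) sum_C |C| * chi_rho(C) * conj(chi(C)) with |G| = 6 for each irreducible chi in the table:
  <chi_rho, chi_1> = (1/6)[1*(9)*conj(1) + 2*(3)*conj(1) + 3*(1)*conj(1)]
      = (1/6)[(9) + (6) + (3)] = 18/6 = 3
  <chi_rho, chi_2> = (1/6)[1*(9)*conj(1) + 2*(3)*conj(1) + 3*(1)*conj(-1)]
      = (1/6)[(9) + (6) + (-3)] = 12/6 = 2
  <chi_rho, chi_3> = (1/6)[1*(9)*conj(2) + 2*(3)*conj(-1) + 3*(1)*conj(0)]
      = (1/6)[(18) + (-6) + (0)] = 12/6 = 2
Dimension check: dim(rho) = sum (mult * dim) = 3*1 + 2*1 + 2*2 = 9 = chi_rho(e) = 9.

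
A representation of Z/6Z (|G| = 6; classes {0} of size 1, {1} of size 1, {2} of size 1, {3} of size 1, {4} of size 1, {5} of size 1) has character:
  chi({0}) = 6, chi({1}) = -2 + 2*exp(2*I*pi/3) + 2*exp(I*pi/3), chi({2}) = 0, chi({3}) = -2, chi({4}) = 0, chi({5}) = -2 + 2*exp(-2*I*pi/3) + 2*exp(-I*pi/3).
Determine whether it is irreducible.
Not irreducible (reducible): <chi, chi> = 12 > 1.

Working: <chi, chi> = (1/|G|) sum_C |C| * |chi(C)|^2 = (1/6)[1*|6|^2 + 1*|-2 + 2*exp(2*I*pi/3) + 2*exp(I*pi/3)|^2 + 1*|0|^2 + 1*|-2|^2 + 1*|0|^2 + 1*|-2 + 2*exp(-2*I*pi/3) + 2*exp(-I*pi/3)|^2]
  = (1/6)[(36) + (16) + (0) + (4) + (0) + (16)] = 72/6 = 12.
(Exp terms are combined using exp(i*s)*conj(exp(i*t)) = exp(i*(s-t)), and sums of them are collapsed using the identity that for every m > 1 the m distinct m-th roots of unity sum to 0, e.g. 1 + exp(2*I*pi/3) + exp(-2*I*pi/3) = 0.)
A character is irreducible iff <chi, chi> = 1, so this representation is reducible.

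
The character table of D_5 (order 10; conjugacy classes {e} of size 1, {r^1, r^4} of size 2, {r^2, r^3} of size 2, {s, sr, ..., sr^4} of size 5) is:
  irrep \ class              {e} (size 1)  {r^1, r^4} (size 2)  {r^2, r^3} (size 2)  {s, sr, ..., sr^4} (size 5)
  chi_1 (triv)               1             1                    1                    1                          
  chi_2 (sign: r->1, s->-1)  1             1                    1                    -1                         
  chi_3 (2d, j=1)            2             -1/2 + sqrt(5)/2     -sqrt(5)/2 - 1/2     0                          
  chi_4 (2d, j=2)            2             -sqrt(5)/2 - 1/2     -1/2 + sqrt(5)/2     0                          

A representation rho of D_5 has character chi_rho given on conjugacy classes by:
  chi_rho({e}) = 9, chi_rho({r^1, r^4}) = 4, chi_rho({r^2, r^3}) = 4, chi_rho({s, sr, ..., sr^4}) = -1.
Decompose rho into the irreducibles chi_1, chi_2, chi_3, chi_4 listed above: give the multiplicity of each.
Multiplicities: chi_1: 2, chi_2: 3, chi_3: 1, chi_4: 1.

Argument: Use <chi_rho, chi> = (1/|G|) sum_C |C| * chi_rho(C) * conj(chi(C)) with |G| = 10 for each irreducible chi in the table:
  <chi_rho, chi_1> = (1/10)[1*(9)*conj(1) + 2*(4)*conj(1) + 2*(4)*conj(1) + 5*(-1)*conj(1)]
      = (1/10)[(9) + (8) + (8) + (-5)] = 20/10 = 2
  <chi_rho, chi_2> = (1/10)[1*(9)*conj(1) + 2*(4)*conj(1) + 2*(4)*conj(1) + 5*(-1)*conj(-1)]
      = (1/10)[(9) + (8) + (8) + (5)] = 30/10 = 3
  <chi_rho, chi_3> = (1/10)[1*(9)*conj(2) + 2*(4)*conj(-1/2 + sqrt(5)/2) + 2*(4)*conj(-sqrt(5)/2 - 1/2) + 5*(-1)*conj(0)]
      = (1/10)[(18) + (-4 + 4*sqrt(5)) + (-4*sqrt(5) - 4) + (0)] = 10/10 = 1
  <chi_rho, chi_4> = (1/10)[1*(9)*conj(2) + 2*(4)*conj(-sqrt(5)/2 - 1/2) + 2*(4)*conj(-1/2 + sqrt(5)/2) + 5*(-1)*conj(0)]
      = (1/10)[(18) + (-4*sqrt(5) - 4) + (-4 + 4*sqrt(5)) + (0)] = 10/10 = 1
Dimension check: dim(rho) = sum (mult * dim) = 2*1 + 3*1 + 1*2 + 1*2 = 9 = chi_rho(e) = 9.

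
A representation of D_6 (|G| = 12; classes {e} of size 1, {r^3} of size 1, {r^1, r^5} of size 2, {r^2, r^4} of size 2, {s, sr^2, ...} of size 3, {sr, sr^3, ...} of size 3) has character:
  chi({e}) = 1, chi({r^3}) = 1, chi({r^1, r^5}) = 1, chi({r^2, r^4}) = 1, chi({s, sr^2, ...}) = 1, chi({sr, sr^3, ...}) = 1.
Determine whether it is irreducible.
Irreducible: <chi, chi> = 1.

Working: <chi, chi> = (1/|G|) sum_C |C| * |chi(C)|^2 = (1/12)[1*|1|^2 + 1*|1|^2 + 2*|1|^2 + 2*|1|^2 + 3*|1|^2 + 3*|1|^2]
  = (1/12)[(1) + (1) + (2) + (2) + (3) + (3)] = 12/12 = 1.
A character is irreducible iff <chi, chi> = 1, so this representation is irreducible.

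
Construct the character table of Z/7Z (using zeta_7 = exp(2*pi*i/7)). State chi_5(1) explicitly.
Character table of Z/7Z (irreps indexed chi_0,...,chi_6 with chi_k(m) = zeta_7^(k*m), zeta_7 = exp(2*pi*i/7)):
  irrep \ class  {0} (size 1)  {1} (size 1)    {2} (size 1)    {3} (size 1)    {4} (size 1)    {5} (size 1)    {6} (size 1)  
  chi_0          1             1               1               1               1               1               1             
  chi_1          1             exp(2*I*pi/7)   exp(4*I*pi/7)   exp(6*I*pi/7)   exp(-6*I*pi/7)  exp(-4*I*pi/7)  exp(-2*I*pi/7)
  chi_2          1             exp(4*I*pi/7)   exp(-6*I*pi/7)  exp(-2*I*pi/7)  exp(2*I*pi/7)   exp(6*I*pi/7)   exp(-4*I*pi/7)
  chi_3          1             exp(6*I*pi/7)   exp(-2*I*pi/7)  exp(4*I*pi/7)   exp(-4*I*pi/7)  exp(2*I*pi/7)   exp(-6*I*pi/7)
  chi_4          1             exp(-6*I*pi/7)  exp(2*I*pi/7)   exp(-4*I*pi/7)  exp(4*I*pi/7)   exp(-2*I*pi/7)  exp(6*I*pi/7) 
  chi_5          1             exp(-4*I*pi/7)  exp(6*I*pi/7)   exp(2*I*pi/7)   exp(-2*I*pi/7)  exp(-6*I*pi/7)  exp(4*I*pi/7) 
  chi_6          1             exp(-2*I*pi/7)  exp(-4*I*pi/7)  exp(-6*I*pi/7)  exp(6*I*pi/7)   exp(4*I*pi/7)   exp(2*I*pi/7) 

Spot check: chi_5(1) = zeta_7^(5*1) = zeta_7^5 = exp(-4*I*pi/7).

Reasoning: Z/7Z is abelian, so all 7 irreducible complex representations are 1-dimensional. They are given by chi_k(m) = zeta_7^(k*m) for k = 0,...,6. Row orthogonality: sum_m chi_k(m) conj(chi_l(m)) = 7 * [k = l].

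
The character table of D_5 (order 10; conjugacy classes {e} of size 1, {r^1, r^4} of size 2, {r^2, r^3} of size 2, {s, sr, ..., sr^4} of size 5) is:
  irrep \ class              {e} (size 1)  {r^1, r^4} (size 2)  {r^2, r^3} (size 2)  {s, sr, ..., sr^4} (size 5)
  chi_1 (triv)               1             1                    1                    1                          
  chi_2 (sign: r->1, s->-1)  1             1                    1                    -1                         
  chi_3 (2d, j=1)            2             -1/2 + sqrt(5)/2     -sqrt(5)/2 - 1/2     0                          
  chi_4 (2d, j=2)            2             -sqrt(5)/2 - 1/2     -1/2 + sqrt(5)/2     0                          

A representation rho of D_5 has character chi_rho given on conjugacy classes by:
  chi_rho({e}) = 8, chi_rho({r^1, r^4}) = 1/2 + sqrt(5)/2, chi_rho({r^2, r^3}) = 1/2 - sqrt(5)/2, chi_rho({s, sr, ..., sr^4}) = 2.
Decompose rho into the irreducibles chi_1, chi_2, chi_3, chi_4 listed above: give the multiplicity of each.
Multiplicities: chi_1: 2, chi_2: 0, chi_3: 2, chi_4: 1.

Justification: Use <chi_rho, chi> = (1/|G|) sum_C |C| * chi_rho(C) * conj(chi(C)) with |G| = 10 for each irreducible chi in the table:
  <chi_rho, chi_1> = (1/10)[1*(8)*conj(1) + 2*(1/2 + sqrt(5)/2)*conj(1) + 2*(1/2 - sqrt(5)/2)*conj(1) + 5*(2)*conj(1)]
      = (1/10)[(8) + (1 + sqrt(5)) + (1 - sqrt(5)) + (10)] = 20/10 = 2
  <chi_rho, chi_2> = (1/10)[1*(8)*conj(1) + 2*(1/2 + sqrt(5)/2)*conj(1) + 2*(1/2 - sqrt(5)/2)*conj(1) + 5*(2)*conj(-1)]
      = (1/10)[(8) + (1 + sqrt(5)) + (1 - sqrt(5)) + (-10)] = 0/10 = 0
  <chi_rho, chi_3> = (1/10)[1*(8)*conj(2) + 2*(1/2 + sqrt(5)/2)*conj(-1/2 + sqrt(5)/2) + 2*(1/2 - sqrt(5)/2)*conj(-sqrt(5)/2 - 1/2) + 5*(2)*conj(0)]
      = (1/10)[(16) + (2) + (2) + (0)] = 20/10 = 2
  <chi_rho, chi_4> = (1/10)[1*(8)*conj(2) + 2*(1/2 + sqrt(5)/2)*conj(-sqrt(5)/2 - 1/2) + 2*(1/2 - sqrt(5)/2)*conj(-1/2 + sqrt(5)/2) + 5*(2)*conj(0)]
      = (1/10)[(16) + (-3 - sqrt(5)) + (-3 + sqrt(5)) + (0)] = 10/10 = 1
Dimension check: dim(rho) = sum (mult * dim) = 2*1 + 0*1 + 2*2 + 1*2 = 8 = chi_rho(e) = 8.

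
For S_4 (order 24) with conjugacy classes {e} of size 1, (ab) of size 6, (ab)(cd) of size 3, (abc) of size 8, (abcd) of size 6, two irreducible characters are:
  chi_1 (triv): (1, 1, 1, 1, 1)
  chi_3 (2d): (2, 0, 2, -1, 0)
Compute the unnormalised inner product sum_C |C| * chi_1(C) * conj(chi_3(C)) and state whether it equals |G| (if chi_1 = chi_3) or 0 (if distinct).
Sum = 0; so <chi_1, chi_3> = 0 (distinct irreducibles are orthogonal).

Reasoning: Compute term by term over conjugacy classes (|C| * chi_1(C) * conj(chi_3(C))):
  1*(1)*conj(2) + 6*(1)*conj(0) + 3*(1)*conj(2) + 8*(1)*conj(-1) + 6*(1)*conj(0)
  = (2) + (0) + (6) + (-8) + (0)
  = 0.
Dividing by |G| = 24 gives 0/24 = 0, matching the row-orthogonality relation <chi_1, chi_3> = [chi_1 = chi_3].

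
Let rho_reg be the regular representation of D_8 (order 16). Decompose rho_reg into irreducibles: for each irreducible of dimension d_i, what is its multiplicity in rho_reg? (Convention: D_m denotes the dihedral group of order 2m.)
Each irreducible V_i of dimension d_i appears with multiplicity d_i, i.e. rho_reg = (direct sum over all irreducibles V_i) d_i V_i. The irreducible dimensions for D_8 are 1, 1, 1, 1, 2, 2, 2: 4 irreducibles of dimension 1, each with multiplicity 1; 3 irreducibles of dimension 2, each with multiplicity 2. Total dimension 4*1*1 + 3*2*2 = 16 = |G|.

Justification: General theorem: in the regular representation of a finite group G, each irreducible appears with multiplicity equal to its dimension. Check: dim(rho_reg) = sum d_i^2 = 1 + 1 + 1 + 1 + 4 + 4 + 4 = 16 = |G|.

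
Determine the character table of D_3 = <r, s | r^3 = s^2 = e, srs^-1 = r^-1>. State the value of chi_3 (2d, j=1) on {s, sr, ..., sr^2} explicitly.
Conjugacy classes: {e} of size 1, {r^1, r^2} of size 2, {s, sr, ..., sr^2} of size 3.
Character table:
  irrep \ class              {e} (size 1)  {r^1, r^2} (size 2)  {s, sr, ..., sr^2} (size 3)
  chi_1 (triv)               1             1                    1                          
  chi_2 (sign: r->1, s->-1)  1             1                    -1                         
  chi_3 (2d, j=1)            2             -1                   0                          

Spot check: chi_3 (2d, j=1) on {s, sr, ..., sr^2} = 0.

Working: D_3 has order 2*3 = 6 with 3 conjugacy classes, hence 3 irreducibles. Sum of squared dims 1 + 1 + 4 = 6 = |G|. Linear characters come from the abelianisation; the 2-dimensional irreps have character r^k -> 2*cos(2*pi*j*k/3), reflections -> 0.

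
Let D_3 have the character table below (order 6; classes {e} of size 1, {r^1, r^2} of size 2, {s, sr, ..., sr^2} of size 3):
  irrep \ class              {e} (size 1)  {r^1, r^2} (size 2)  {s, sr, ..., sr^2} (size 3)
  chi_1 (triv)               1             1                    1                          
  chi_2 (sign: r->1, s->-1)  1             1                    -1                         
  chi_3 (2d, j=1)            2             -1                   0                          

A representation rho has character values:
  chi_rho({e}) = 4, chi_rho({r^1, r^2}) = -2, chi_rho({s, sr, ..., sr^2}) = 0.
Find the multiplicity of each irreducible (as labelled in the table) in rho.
Multiplicities: chi_1: 0, chi_2: 0, chi_3: 2.

Use <chi_rho, chi> = (1/|G|) sum_C |C| * chi_rho(C) * conj(chi(C)) with |G| = 6 for each irreducible chi in the table:
  <chi_rho, chi_1> = (1/6)[1*(4)*conj(1) + 2*(-2)*conj(1) + 3*(0)*conj(1)]
      = (1/6)[(4) + (-4) + (0)] = 0/6 = 0
  <chi_rho, chi_2> = (1/6)[1*(4)*conj(1) + 2*(-2)*conj(1) + 3*(0)*conj(-1)]
      = (1/6)[(4) + (-4) + (0)] = 0/6 = 0
  <chi_rho, chi_3> = (1/6)[1*(4)*conj(2) + 2*(-2)*conj(-1) + 3*(0)*conj(0)]
      = (1/6)[(8) + (4) + (0)] = 12/6 = 2
Dimension check: dim(rho) = sum (mult * dim) = 0*1 + 0*1 + 2*2 = 4 = chi_rho(e) = 4.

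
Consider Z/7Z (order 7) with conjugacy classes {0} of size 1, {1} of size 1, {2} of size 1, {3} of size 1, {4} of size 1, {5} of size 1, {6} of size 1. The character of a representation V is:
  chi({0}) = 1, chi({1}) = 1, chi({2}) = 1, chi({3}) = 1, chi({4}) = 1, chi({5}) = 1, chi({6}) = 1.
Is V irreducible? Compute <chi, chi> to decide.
Irreducible: <chi, chi> = 1.

Explanation: <chi, chi> = (1/|G|) sum_C |C| * |chi(C)|^2 = (1/7)[1*|1|^2 + 1*|1|^2 + 1*|1|^2 + 1*|1|^2 + 1*|1|^2 + 1*|1|^2 + 1*|1|^2]
  = (1/7)[(1) + (1) + (1) + (1) + (1) + (1) + (1)] = 7/7 = 1.
(Exp terms are combined using exp(i*s)*conj(exp(i*t)) = exp(i*(s-t)), and sums of them are collapsed using the identity that for every m > 1 the m distinct m-th roots of unity sum to 0, e.g. 1 + exp(2*I*pi/3) + exp(-2*I*pi/3) = 0.)
A character is irreducible iff <chi, chi> = 1, so this representation is irreducible.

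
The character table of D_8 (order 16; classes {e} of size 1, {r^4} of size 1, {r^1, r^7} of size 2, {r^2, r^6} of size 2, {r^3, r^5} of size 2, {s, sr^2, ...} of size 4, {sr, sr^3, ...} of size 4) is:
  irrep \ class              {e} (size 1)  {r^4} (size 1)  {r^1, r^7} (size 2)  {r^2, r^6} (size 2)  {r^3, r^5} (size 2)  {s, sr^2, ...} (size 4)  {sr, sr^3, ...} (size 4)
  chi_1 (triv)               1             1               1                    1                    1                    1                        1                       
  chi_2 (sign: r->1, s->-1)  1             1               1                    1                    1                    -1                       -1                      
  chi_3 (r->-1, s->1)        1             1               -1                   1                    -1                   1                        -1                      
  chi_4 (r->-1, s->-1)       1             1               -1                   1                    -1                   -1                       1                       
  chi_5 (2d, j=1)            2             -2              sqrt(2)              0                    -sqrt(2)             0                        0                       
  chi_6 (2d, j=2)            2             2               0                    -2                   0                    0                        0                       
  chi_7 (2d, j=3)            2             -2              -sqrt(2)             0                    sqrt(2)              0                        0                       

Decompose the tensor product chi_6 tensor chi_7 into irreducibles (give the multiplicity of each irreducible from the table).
chi_6 tensor chi_7 = chi_5 + chi_7 (all other irreducibles have multiplicity 0).

Argument: The character of a tensor product is the pointwise product (chi_6 * chi_7)(C) = chi_6(C) * chi_7(C):
  {e}: (2)*(2), {r^4}: (2)*(-2), {r^1, r^7}: (0)*(-sqrt(2)), {r^2, r^6}: (-2)*(0), {r^3, r^5}: (0)*(sqrt(2)), {s, sr^2, ...}: (0)*(0), {sr, sr^3, ...}: (0)*(0)
so (chi_6 * chi_7) takes values
  {e} -> 4, {r^4} -> -4, {r^1, r^7} -> 0, {r^2, r^6} -> 0, {r^3, r^5} -> 0, {s, sr^2, ...} -> 0, {sr, sr^3, ...} -> 0.
Now take the inner product of this character with each irreducible chi from the table, <chi_6*chi_7, chi> = (1/16) sum_C |C| (chi_6*chi_7)(C) conj(chi(C)):
  <chi_6*chi_7, chi_1> = (1/16)[1*(4)*conj(1) + 1*(-4)*conj(1) + 2*(0)*conj(1) + 2*(0)*conj(1) + 2*(0)*conj(1) + 4*(0)*conj(1) + 4*(0)*conj(1)]
      = (1/16)[(4) + (-4) + (0) + (0) + (0) + (0) + (0)] = 0/16 = 0
  <chi_6*chi_7, chi_2> = (1/16)[1*(4)*conj(1) + 1*(-4)*conj(1) + 2*(0)*conj(1) + 2*(0)*conj(1) + 2*(0)*conj(1) + 4*(0)*conj(-1) + 4*(0)*conj(-1)]
      = (1/16)[(4) + (-4) + (0) + (0) + (0) + (0) + (0)] = 0/16 = 0
  <chi_6*chi_7, chi_3> = (1/16)[1*(4)*conj(1) + 1*(-4)*conj(1) + 2*(0)*conj(-1) + 2*(0)*conj(1) + 2*(0)*conj(-1) + 4*(0)*conj(1) + 4*(0)*conj(-1)]
      = (1/16)[(4) + (-4) + (0) + (0) + (0) + (0) + (0)] = 0/16 = 0
  <chi_6*chi_7, chi_4> = (1/16)[1*(4)*conj(1) + 1*(-4)*conj(1) + 2*(0)*conj(-1) + 2*(0)*conj(1) + 2*(0)*conj(-1) + 4*(0)*conj(-1) + 4*(0)*conj(1)]
      = (1/16)[(4) + (-4) + (0) + (0) + (0) + (0) + (0)] = 0/16 = 0
  <chi_6*chi_7, chi_5> = (1/16)[1*(4)*conj(2) + 1*(-4)*conj(-2) + 2*(0)*conj(sqrt(2)) + 2*(0)*conj(0) + 2*(0)*conj(-sqrt(2)) + 4*(0)*conj(0) + 4*(0)*conj(0)]
      = (1/16)[(8) + (8) + (0) + (0) + (0) + (0) + (0)] = 16/16 = 1
  <chi_6*chi_7, chi_6> = (1/16)[1*(4)*conj(2) + 1*(-4)*conj(2) + 2*(0)*conj(0) + 2*(0)*conj(-2) + 2*(0)*conj(0) + 4*(0)*conj(0) + 4*(0)*conj(0)]
      = (1/16)[(8) + (-8) + (0) + (0) + (0) + (0) + (0)] = 0/16 = 0
  <chi_6*chi_7, chi_7> = (1/16)[1*(4)*conj(2) + 1*(-4)*conj(-2) + 2*(0)*conj(-sqrt(2)) + 2*(0)*conj(0) + 2*(0)*conj(sqrt(2)) + 4*(0)*conj(0) + 4*(0)*conj(0)]
      = (1/16)[(8) + (8) + (0) + (0) + (0) + (0) + (0)] = 16/16 = 1
Hence the multiplicities are chi_5: 1, chi_7: 1. Dimension check: dim(chi_6)*dim(chi_7) = 2*2 = 4 and sum (mult * dim) = 1*2 + 1*2 = 4.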